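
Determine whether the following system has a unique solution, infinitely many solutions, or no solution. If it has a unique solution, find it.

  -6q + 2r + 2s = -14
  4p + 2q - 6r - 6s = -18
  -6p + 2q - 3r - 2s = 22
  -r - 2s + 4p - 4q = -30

p = -3, q = 3, r = -2, s = 4

Row-reduce the augmented matrix:
Swap R1 and R2.
R1 ← R1 / (4).
R3 ← R3 + 6·R1.
R4 ← R4 − 4·R1.
R2 ← R2 / (-6).
R1 ← R1 − 1/2·R2.
R3 ← R3 − 5·R2.
R4 ← R4 + 6·R2.
R3 ← R3 / (-31/3).
R1 ← R1 + 4/3·R3.
R2 ← R2 + 1/3·R3.
R4 ← R4 − 3·R3.
R4 ← R4 / (-22/31).
R1 ← R1 + 4/31·R4.
R2 ← R2 + 1/31·R4.
R3 ← R3 − 28/31·R4.
Reading off the reduced rows gives p = -3, q = 3, r = -2, s = 4.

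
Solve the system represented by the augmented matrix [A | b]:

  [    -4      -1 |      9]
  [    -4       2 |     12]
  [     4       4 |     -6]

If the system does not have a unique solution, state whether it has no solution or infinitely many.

Row-reduce the augmented matrix:
R1 ← R1 / (-4).
R2 ← R2 + 4·R1.
R3 ← R3 − 4·R1.
R2 ← R2 / (3).
R1 ← R1 − 1/4·R2.
R3 ← R3 − 3·R2.
R3 reduces to 0 = 0, so the extra equation is consistent.
Reading off the reduced rows gives x_1 = -5/2, x_2 = 1.

x_1 = -5/2, x_2 = 1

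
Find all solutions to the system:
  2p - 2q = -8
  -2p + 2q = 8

infinitely many solutions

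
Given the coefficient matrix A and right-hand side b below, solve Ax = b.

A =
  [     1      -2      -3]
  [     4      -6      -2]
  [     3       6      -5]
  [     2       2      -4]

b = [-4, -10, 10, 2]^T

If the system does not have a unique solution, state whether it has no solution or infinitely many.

no solution

Row-reduce:
R2 ← R2 − 4·R1.
R3 ← R3 − 3·R1.
R4 ← R4 − 2·R1.
R2 ← R2 / (2).
R1 ← R1 + 2·R2.
R3 ← R3 − 12·R2.
R4 ← R4 − 6·R2.
R3 ← R3 / (-56).
R1 ← R1 − 7·R3.
R2 ← R2 − 5·R3.
R4 ← R4 + 28·R3.
Row 4 reduces to 0 = -1, a contradiction. The system is inconsistent.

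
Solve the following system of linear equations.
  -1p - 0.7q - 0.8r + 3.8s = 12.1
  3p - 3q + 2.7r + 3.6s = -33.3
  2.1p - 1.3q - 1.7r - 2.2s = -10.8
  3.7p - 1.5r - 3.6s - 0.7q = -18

p = -4, q = 5, r = -5, s = 2

Row-reduce the augmented matrix:
R1 ← R1 / (-1).
R2 ← R2 − 3·R1.
R3 ← R3 − 21/10·R1.
R4 ← R4 − 37/10·R1.
R2 ← R2 / (-51/10).
R1 ← R1 − 7/10·R2.
R3 ← R3 + 277/100·R2.
R4 ← R4 + 329/100·R2.
R3 ← R3 / (-6023/1700).
R1 ← R1 − 143/170·R3.
R2 ← R2 + 1/17·R3.
R4 ← R4 + 7911/1700·R3.
R4 ← R4 / (23445/6023).
R1 ← R1 + 13872/6023·R4.
R2 ← R2 + 17478/6023·R4.
R3 ← R3 − 4024/6023·R4.
Reading off the reduced rows gives p = -4, q = 5, r = -5, s = 2.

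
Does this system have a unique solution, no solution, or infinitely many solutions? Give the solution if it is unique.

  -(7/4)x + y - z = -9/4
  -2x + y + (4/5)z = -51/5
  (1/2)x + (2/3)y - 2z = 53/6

Row-reduce the augmented matrix:
R1 ← R1 / (-7/4).
R2 ← R2 + 2·R1.
R3 ← R3 − 1/2·R1.
R2 ← R2 / (-1/7).
R1 ← R1 + 4/7·R2.
R3 ← R3 − 20/21·R2.
R3 ← R3 / (32/3).
R1 ← R1 + 36/5·R3.
R2 ← R2 + 68/5·R3.
Reading off the reduced rows gives x = 3, y = -1, z = -4.

x = 3, y = -1, z = -4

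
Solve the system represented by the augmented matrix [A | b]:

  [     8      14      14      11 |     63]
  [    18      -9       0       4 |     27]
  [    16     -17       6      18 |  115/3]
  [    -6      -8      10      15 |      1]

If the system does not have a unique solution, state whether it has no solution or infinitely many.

x_1 = 2, x_2 = 7/3, x_3 = -4/3, x_4 = 3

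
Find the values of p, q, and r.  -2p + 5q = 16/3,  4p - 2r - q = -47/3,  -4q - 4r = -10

p = -8/3, q = 0, r = 5/2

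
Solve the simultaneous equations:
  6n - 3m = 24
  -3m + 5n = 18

Row-reduce the augmented matrix:
R1 ← R1 / (-3).
R2 ← R2 + 3·R1.
R2 ← R2 / (-1).
R1 ← R1 + 2·R2.
Reading off the reduced rows gives m = 4, n = 6.

m = 4, n = 6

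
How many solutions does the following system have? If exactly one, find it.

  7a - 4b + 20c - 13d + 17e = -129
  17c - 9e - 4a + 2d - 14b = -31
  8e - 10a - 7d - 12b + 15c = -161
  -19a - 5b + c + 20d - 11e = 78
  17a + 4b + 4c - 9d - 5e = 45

Row-reduce the augmented matrix:
R1 ← R1 / (7).
R2 ← R2 + 4·R1.
R3 ← R3 + 10·R1.
R4 ← R4 + 19·R1.
R5 ← R5 − 17·R1.
R2 ← R2 / (-114/7).
R1 ← R1 + 4/7·R2.
R3 ← R3 + 124/7·R2.
R4 ← R4 + 111/7·R2.
R5 ← R5 − 96/7·R2.
R3 ← R3 / (721/57).
R1 ← R1 − 106/57·R3.
R2 ← R2 + 199/114·R3.
R4 ← R4 − 1049/38·R3.
R5 ← R5 + 392/19·R3.
R4 ← R4 / (47471/1442).
R1 ← R1 − 883/721·R4.
R2 ← R2 + 3433/1442·R4.
R3 ← R3 + 1121/721·R4.
R5 ← R5 + 1450/103·R4.
R5 ← R5 / (-425634/47471).
R1 ← R1 + 45202/47471·R5.
R2 ← R2 − 86526/47471·R5.
R3 ← R3 − 41311/47471·R5.
R4 ← R4 + 49485/47471·R5.
Reading off the reduced rows gives a = 3, b = 6, c = 1, d = 6, e = -4.

a = 3, b = 6, c = 1, d = 6, e = -4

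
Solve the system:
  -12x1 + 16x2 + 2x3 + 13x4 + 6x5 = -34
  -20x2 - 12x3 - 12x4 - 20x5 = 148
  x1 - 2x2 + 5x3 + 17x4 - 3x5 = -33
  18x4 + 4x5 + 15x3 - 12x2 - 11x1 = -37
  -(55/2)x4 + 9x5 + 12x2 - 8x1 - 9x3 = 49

Row-reduce:
R1 ← R1 / (-12).
R3 ← R3 − 1·R1.
R4 ← R4 + 11·R1.
R5 ← R5 + 8·R1.
R2 ← R2 / (-20).
R1 ← R1 + 4/3·R2.
R3 ← R3 + 2/3·R2.
R4 ← R4 + 80/3·R2.
R5 ← R5 − 4/3·R2.
R3 ← R3 / (167/30).
R1 ← R1 − 19/30·R3.
R2 ← R2 − 3/5·R3.
R4 ← R4 − 175/6·R3.
R5 ← R5 + 167/15·R3.
R4 ← R4 / (-12485/167).
R1 ← R1 + 797/334·R4.
R2 ← R2 + 465/334·R4.
R3 ← R3 − 1109/334·R4.
Rank is 4 with 5 unknowns, leaving x5 free.

infinitely many solutions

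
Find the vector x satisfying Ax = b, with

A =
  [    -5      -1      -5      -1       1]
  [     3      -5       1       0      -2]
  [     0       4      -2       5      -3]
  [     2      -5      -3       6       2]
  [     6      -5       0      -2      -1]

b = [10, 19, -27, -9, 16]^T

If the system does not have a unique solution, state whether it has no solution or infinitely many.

x_1 = -2, x_2 = -4, x_3 = 1, x_4 = -3, x_5 = -2

Row-reduce the augmented matrix:
R1 ← R1 / (-5).
R2 ← R2 − 3·R1.
R4 ← R4 − 2·R1.
R5 ← R5 − 6·R1.
R2 ← R2 / (-28/5).
R1 ← R1 − 1/5·R2.
R3 ← R3 − 4·R2.
R4 ← R4 + 27/5·R2.
R5 ← R5 + 31/5·R2.
R3 ← R3 / (-24/7).
R1 ← R1 − 13/14·R3.
R2 ← R2 − 5/14·R3.
R4 ← R4 + 43/14·R3.
R5 ← R5 + 53/14·R3.
R4 ← R4 / (25/12).
R1 ← R1 − 17/12·R4.
R2 ← R2 − 7/12·R4.
R3 ← R3 + 4/3·R4.
R5 ← R5 + 91/12·R4.
R5 ← R5 / (1643/50).
R1 ← R1 + 158/25·R5.
R2 ← R2 + 111/50·R5.
R3 ← R3 − 293/50·R5.
R4 ← R4 − 88/25·R5.
Reading off the reduced rows gives x_1 = -2, x_2 = -4, x_3 = 1, x_4 = -3, x_5 = -2.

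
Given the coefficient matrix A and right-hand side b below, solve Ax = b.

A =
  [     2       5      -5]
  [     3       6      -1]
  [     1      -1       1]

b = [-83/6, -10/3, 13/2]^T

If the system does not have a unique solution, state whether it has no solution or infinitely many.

x_1 = 8/3, x_2 = -3/2, x_3 = 7/3

Row-reduce the augmented matrix:
R1 ← R1 / (2).
R2 ← R2 − 3·R1.
R3 ← R3 − 1·R1.
R2 ← R2 / (-3/2).
R1 ← R1 − 5/2·R2.
R3 ← R3 + 7/2·R2.
R3 ← R3 / (-35/3).
R1 ← R1 − 25/3·R3.
R2 ← R2 + 13/3·R3.
Reading off the reduced rows gives x_1 = 8/3, x_2 = -3/2, x_3 = 7/3.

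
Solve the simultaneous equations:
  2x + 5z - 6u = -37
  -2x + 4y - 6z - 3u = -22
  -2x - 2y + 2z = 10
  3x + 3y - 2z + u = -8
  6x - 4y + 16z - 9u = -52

Row-reduce the augmented matrix:
R1 ← R1 / (2).
R2 ← R2 + 2·R1.
R3 ← R3 + 2·R1.
R4 ← R4 − 3·R1.
R5 ← R5 − 6·R1.
R2 ← R2 / (4).
R3 ← R3 + 2·R2.
R4 ← R4 − 3·R2.
R5 ← R5 + 4·R2.
R3 ← R3 / (13/2).
R1 ← R1 − 5/2·R3.
R2 ← R2 + 1/4·R3.
R4 ← R4 + 35/4·R3.
R4 ← R4 / (34/13).
R1 ← R1 − 27/26·R4.
R2 ← R2 + 69/26·R4.
R3 ← R3 + 21/13·R4.
R5 reduces to 0 = 0, so the extra equation is consistent.
Reading off the reduced rows gives x = -3, y = -1, z = 1, u = 6.

x = -3, y = -1, z = 1, u = 6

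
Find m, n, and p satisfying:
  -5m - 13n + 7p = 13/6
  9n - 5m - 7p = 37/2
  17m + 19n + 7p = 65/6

m = -3, n = 7/3, p = 5/2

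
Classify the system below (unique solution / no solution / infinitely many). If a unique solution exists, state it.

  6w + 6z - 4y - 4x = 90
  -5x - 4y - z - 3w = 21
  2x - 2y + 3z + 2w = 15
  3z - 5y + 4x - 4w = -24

x = -6, y = -3, z = 3, w = 6

Row-reduce the augmented matrix:
R1 ← R1 / (-4).
R2 ← R2 + 5·R1.
R3 ← R3 − 2·R1.
R4 ← R4 − 4·R1.
R1 ← R1 − 1·R2.
R3 ← R3 + 4·R2.
R4 ← R4 + 9·R2.
R3 ← R3 / (-28).
R1 ← R1 − 7·R3.
R2 ← R2 + 17/2·R3.
R4 ← R4 + 135/2·R3.
R4 ← R4 / (-185/56).
R1 ← R1 + 1/4·R4.
R2 ← R2 − 41/56·R4.
R3 ← R3 − 37/28·R4.
Reading off the reduced rows gives x = -6, y = -3, z = 3, w = 6.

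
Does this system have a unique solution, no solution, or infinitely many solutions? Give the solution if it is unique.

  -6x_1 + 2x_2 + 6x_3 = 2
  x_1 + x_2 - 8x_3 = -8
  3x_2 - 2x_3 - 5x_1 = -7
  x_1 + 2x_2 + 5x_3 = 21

Row-reduce:
R1 ← R1 / (-6).
R2 ← R2 − 1·R1.
R3 ← R3 + 5·R1.
R4 ← R4 − 1·R1.
R2 ← R2 / (4/3).
R1 ← R1 + 1/3·R2.
R3 ← R3 − 4/3·R2.
R4 ← R4 − 7/3·R2.
Swap R3 and R4.
R3 ← R3 / (73/4).
R1 ← R1 + 11/4·R3.
R2 ← R2 + 21/4·R3.
Row 4 reduces to 0 = -1, a contradiction. The system is inconsistent.

no solution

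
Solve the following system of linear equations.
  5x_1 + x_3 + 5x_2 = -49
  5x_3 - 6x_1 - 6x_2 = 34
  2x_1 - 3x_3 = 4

Row-reduce the augmented matrix:
R1 ← R1 / (5).
R2 ← R2 + 6·R1.
R3 ← R3 − 2·R1.
Swap R2 and R3.
R2 ← R2 / (-2).
R1 ← R1 − 1·R2.
R3 ← R3 / (31/5).
R1 ← R1 + 3/2·R3.
R2 ← R2 − 17/10·R3.
Reading off the reduced rows gives x_1 = -4, x_2 = -5, x_3 = -4.

x_1 = -4, x_2 = -5, x_3 = -4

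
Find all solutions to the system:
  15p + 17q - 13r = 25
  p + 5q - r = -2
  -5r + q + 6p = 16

Row-reduce:
R1 ← R1 / (15).
R2 ← R2 − 1·R1.
R3 ← R3 − 6·R1.
R2 ← R2 / (58/15).
R1 ← R1 − 17/15·R2.
R3 ← R3 + 29/5·R2.
Row 3 reduces to 0 = 1/2, a contradiction. The system is inconsistent.

no solution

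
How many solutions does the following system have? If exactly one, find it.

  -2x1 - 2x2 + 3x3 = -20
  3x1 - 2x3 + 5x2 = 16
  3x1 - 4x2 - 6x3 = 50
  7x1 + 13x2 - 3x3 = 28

x1 = 6, x2 = -2, x3 = -4

Row-reduce the augmented matrix:
R1 ← R1 / (-2).
R2 ← R2 − 3·R1.
R3 ← R3 − 3·R1.
R4 ← R4 − 7·R1.
R2 ← R2 / (2).
R1 ← R1 − 1·R2.
R3 ← R3 + 7·R2.
R4 ← R4 − 6·R2.
R3 ← R3 / (29/4).
R1 ← R1 + 11/4·R3.
R2 ← R2 − 5/4·R3.
R4 reduces to 0 = 0, so the extra equation is consistent.
Reading off the reduced rows gives x1 = 6, x2 = -2, x3 = -4.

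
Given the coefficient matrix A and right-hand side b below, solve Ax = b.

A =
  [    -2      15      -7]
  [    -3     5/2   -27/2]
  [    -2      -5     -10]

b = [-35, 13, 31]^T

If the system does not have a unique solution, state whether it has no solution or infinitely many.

Row-reduce:
R1 ← R1 / (-2).
R2 ← R2 + 3·R1.
R3 ← R3 + 2·R1.
R2 ← R2 / (-20).
R1 ← R1 + 15/2·R2.
R3 ← R3 + 20·R2.
Row 3 reduces to 0 = 1/2, a contradiction. The system is inconsistent.

no solution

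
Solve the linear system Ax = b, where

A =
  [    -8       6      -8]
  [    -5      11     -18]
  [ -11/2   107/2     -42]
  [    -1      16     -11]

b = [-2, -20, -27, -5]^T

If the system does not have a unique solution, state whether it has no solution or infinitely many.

no solution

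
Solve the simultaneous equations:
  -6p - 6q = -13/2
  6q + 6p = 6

no solution

Row-reduce:
R1 ← R1 / (-6).
R2 ← R2 − 6·R1.
Row 2 reduces to 0 = -1/2, a contradiction. The system is inconsistent.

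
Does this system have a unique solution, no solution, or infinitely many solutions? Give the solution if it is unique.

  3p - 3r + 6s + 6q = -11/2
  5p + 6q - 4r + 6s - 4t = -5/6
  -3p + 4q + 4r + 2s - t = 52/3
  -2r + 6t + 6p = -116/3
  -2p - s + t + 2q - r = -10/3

Row-reduce the augmented matrix:
R1 ← R1 / (3).
R2 ← R2 − 5·R1.
R3 ← R3 + 3·R1.
R4 ← R4 − 6·R1.
R5 ← R5 + 2·R1.
R2 ← R2 / (-4).
R1 ← R1 − 2·R2.
R3 ← R3 − 10·R2.
R4 ← R4 + 12·R2.
R5 ← R5 − 6·R2.
R3 ← R3 / (7/2).
R1 ← R1 + 1/2·R3.
R2 ← R2 + 1/4·R3.
R4 ← R4 − 1·R3.
R5 ← R5 + 3/2·R3.
R4 ← R4 / (4/7).
R1 ← R1 + 2/7·R4.
R2 ← R2 − 6/7·R4.
R3 ← R3 + 4/7·R4.
R5 ← R5 + 27/7·R4.
R5 ← R5 / (133).
R1 ← R1 − 7·R5.
R2 ← R2 + 63/2·R5.
R3 ← R3 − 18·R5.
R4 ← R4 − 37·R5.
Reading off the reduced rows gives p = -3, q = -5/4, r = 4/3, s = 5/2, t = -3.

p = -3, q = -5/4, r = 4/3, s = 5/2, t = -3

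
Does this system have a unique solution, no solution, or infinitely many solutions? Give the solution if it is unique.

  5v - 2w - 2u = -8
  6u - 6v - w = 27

infinitely many solutions

Row-reduce:
R1 ← R1 / (-2).
R2 ← R2 − 6·R1.
R2 ← R2 / (9).
R1 ← R1 + 5/2·R2.
Rank is 2 with 3 unknowns, leaving w free.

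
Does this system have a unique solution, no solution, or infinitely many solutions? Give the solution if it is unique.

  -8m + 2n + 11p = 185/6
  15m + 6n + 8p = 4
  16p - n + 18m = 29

Row-reduce the augmented matrix:
R1 ← R1 / (-8).
R2 ← R2 − 15·R1.
R3 ← R3 − 18·R1.
R2 ← R2 / (39/4).
R1 ← R1 + 1/4·R2.
R3 ← R3 − 7/2·R2.
R3 ← R3 / (2377/78).
R1 ← R1 + 25/39·R3.
R2 ← R2 − 229/78·R3.
Reading off the reduced rows gives m = -2/3, n = -1, p = 5/2.

m = -2/3, n = -1, p = 5/2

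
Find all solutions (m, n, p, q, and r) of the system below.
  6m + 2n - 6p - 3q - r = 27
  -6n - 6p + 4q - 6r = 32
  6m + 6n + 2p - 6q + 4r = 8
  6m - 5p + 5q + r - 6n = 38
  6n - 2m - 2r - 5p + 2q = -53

m = 5, n = -6, p = 1, q = -4, r = -3

Row-reduce the augmented matrix:
R1 ← R1 / (6).
R3 ← R3 − 6·R1.
R4 ← R4 − 6·R1.
R5 ← R5 + 2·R1.
R2 ← R2 / (-6).
R1 ← R1 − 1/3·R2.
R3 ← R3 − 4·R2.
R4 ← R4 + 8·R2.
R5 ← R5 − 20/3·R2.
R3 ← R3 / (4).
R1 ← R1 + 4/3·R3.
R2 ← R2 − 1·R3.
R4 ← R4 − 9·R3.
R5 ← R5 + 41/3·R3.
R4 ← R4 / (41/12).
R1 ← R1 + 7/18·R4.
R2 ← R2 + 7/12·R4.
R3 ← R3 + 1/12·R4.
R5 ← R5 − 155/36·R4.
R5 ← R5 / (-1888/123).
R1 ← R1 − 88/123·R5.
R2 ← R2 − 85/41·R5.
R3 ← R3 − 18/41·R5.
R4 ← R4 − 93/41·R5.
Reading off the reduced rows gives m = 5, n = -6, p = 1, q = -4, r = -3.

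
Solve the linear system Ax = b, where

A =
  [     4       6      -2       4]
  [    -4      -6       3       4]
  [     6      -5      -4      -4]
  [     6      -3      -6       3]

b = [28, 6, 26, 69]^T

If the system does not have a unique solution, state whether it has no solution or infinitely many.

x_1 = 2, x_2 = -2, x_3 = -6, x_4 = 5

Row-reduce the augmented matrix:
R1 ← R1 / (4).
R2 ← R2 + 4·R1.
R3 ← R3 − 6·R1.
R4 ← R4 − 6·R1.
Swap R2 and R3.
R2 ← R2 / (-14).
R1 ← R1 − 3/2·R2.
R4 ← R4 + 12·R2.
R1 ← R1 + 17/28·R3.
R2 ← R2 − 1/14·R3.
R4 ← R4 + 15/7·R3.
R4 ← R4 / (159/7).
R1 ← R1 − 67/14·R4.
R2 ← R2 − 1/7·R4.
R3 ← R3 − 8·R4.
Reading off the reduced rows gives x_1 = 2, x_2 = -2, x_3 = -6, x_4 = 5.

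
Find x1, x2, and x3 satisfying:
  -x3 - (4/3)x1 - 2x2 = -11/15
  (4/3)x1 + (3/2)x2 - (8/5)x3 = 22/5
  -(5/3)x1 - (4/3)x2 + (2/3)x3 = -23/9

Row-reduce the augmented matrix:
R1 ← R1 / (-4/3).
R2 ← R2 − 4/3·R1.
R3 ← R3 + 5/3·R1.
R2 ← R2 / (-1/2).
R1 ← R1 − 3/2·R2.
R3 ← R3 − 7/6·R2.
R3 ← R3 / (-83/20).
R1 ← R1 + 141/20·R3.
R2 ← R2 − 26/5·R3.
Reading off the reduced rows gives x1 = -1/5, x2 = 4/3, x3 = -5/3.

x1 = -1/5, x2 = 4/3, x3 = -5/3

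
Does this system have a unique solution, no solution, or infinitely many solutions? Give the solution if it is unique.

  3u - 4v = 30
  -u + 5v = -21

Row-reduce the augmented matrix:
R1 ← R1 / (3).
R2 ← R2 + 1·R1.
R2 ← R2 / (11/3).
R1 ← R1 + 4/3·R2.
Reading off the reduced rows gives u = 6, v = -3.

u = 6, v = -3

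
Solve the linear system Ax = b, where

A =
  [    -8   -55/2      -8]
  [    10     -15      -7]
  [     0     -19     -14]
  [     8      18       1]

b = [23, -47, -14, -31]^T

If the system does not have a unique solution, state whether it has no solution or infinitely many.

Row-reduce:
R1 ← R1 / (-8).
R2 ← R2 − 10·R1.
R4 ← R4 − 8·R1.
R2 ← R2 / (-395/8).
R1 ← R1 − 55/16·R2.
R3 ← R3 + 19·R2.
R4 ← R4 + 19/2·R2.
R3 ← R3 / (-2946/395).
R1 ← R1 + 29/158·R3.
R2 ← R2 − 136/395·R3.
R4 ← R4 + 1473/395·R3.
Row 4 reduces to 0 = -1, a contradiction. The system is inconsistent.

no solution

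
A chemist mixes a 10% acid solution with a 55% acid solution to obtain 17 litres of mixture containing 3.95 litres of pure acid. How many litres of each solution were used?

litres of solution A: 12, litres of solution B: 5

Let a = litres of solution A, b = litres of solution B.
  a + b = 17
  (1/10)a + (11/20)b = 79/20
From equation 1: a = 17 − b.
Substitute into equation 2 and solve: b = 5.
Then a = 12.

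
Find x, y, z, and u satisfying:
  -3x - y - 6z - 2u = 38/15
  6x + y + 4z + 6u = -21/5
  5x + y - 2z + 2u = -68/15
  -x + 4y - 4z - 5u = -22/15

Row-reduce the augmented matrix:
R1 ← R1 / (-3).
R2 ← R2 − 6·R1.
R3 ← R3 − 5·R1.
R4 ← R4 + 1·R1.
R2 ← R2 / (-1).
R1 ← R1 − 1/3·R2.
R3 ← R3 + 2/3·R2.
R4 ← R4 − 13/3·R2.
R3 ← R3 / (-20/3).
R1 ← R1 + 2/3·R3.
R2 ← R2 − 8·R3.
R4 ← R4 + 110/3·R3.
R4 ← R4 / (19).
R1 ← R1 − 8/5·R4.
R2 ← R2 + 26/5·R4.
R3 ← R3 − 2/5·R4.
Reading off the reduced rows gives x = -1, y = -1/5, z = 0, u = 1/3.

x = -1, y = -1/5, z = 0, u = 1/3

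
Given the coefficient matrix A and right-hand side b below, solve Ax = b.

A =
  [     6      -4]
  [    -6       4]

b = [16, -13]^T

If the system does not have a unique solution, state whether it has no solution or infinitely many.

no solution

Row-reduce:
R1 ← R1 / (6).
R2 ← R2 + 6·R1.
Row 2 reduces to 0 = 3, a contradiction. The system is inconsistent.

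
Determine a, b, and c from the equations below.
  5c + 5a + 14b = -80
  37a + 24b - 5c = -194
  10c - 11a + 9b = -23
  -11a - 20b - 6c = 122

Row-reduce the augmented matrix:
R1 ← R1 / (5).
R2 ← R2 − 37·R1.
R3 ← R3 + 11·R1.
R4 ← R4 + 11·R1.
R2 ← R2 / (-398/5).
R1 ← R1 − 14/5·R2.
R3 ← R3 − 199/5·R2.
R4 ← R4 − 54/5·R2.
Swap R3 and R4.
R3 ← R3 / (-139/199).
R1 ← R1 + 95/199·R3.
R2 ← R2 − 105/199·R3.
R4 reduces to 0 = 0, so the extra equation is consistent.
Reading off the reduced rows gives a = -2, b = -5, c = 0.

a = -2, b = -5, c = 0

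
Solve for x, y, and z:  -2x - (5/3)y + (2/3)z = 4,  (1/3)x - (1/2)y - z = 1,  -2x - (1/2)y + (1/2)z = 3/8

Row-reduce the augmented matrix:
R1 ← R1 / (-2).
R2 ← R2 − 1/3·R1.
R3 ← R3 + 2·R1.
R2 ← R2 / (-7/9).
R1 ← R1 − 5/6·R2.
R3 ← R3 − 7/6·R2.
R3 ← R3 / (-3/2).
R1 ← R1 + 9/7·R3.
R2 ← R2 − 8/7·R3.
Reading off the reduced rows gives x = 3/4, y = -3, z = 3/4.

x = 3/4, y = -3, z = 3/4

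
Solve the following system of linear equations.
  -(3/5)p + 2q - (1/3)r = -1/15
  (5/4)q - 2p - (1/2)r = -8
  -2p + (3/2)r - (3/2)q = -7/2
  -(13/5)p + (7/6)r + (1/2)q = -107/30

p = 4, q = 2, r = 5

Row-reduce the augmented matrix:
R1 ← R1 / (-3/5).
R2 ← R2 + 2·R1.
R3 ← R3 + 2·R1.
R4 ← R4 + 13/5·R1.
R2 ← R2 / (-65/12).
R1 ← R1 + 10/3·R2.
R3 ← R3 + 49/6·R2.
R4 ← R4 + 49/6·R2.
R3 ← R3 / (659/390).
R1 ← R1 − 7/39·R3.
R2 ← R2 + 22/195·R3.
R4 ← R4 − 659/390·R3.
R4 reduces to 0 = 0, so the extra equation is consistent.
Reading off the reduced rows gives p = 4, q = 2, r = 5.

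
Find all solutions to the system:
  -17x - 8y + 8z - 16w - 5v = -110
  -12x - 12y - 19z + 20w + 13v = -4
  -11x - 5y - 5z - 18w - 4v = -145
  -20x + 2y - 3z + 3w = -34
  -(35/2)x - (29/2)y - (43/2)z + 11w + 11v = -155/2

no solution

Row-reduce:
R1 ← R1 / (-17).
R2 ← R2 + 12·R1.
R3 ← R3 + 11·R1.
R4 ← R4 + 20·R1.
R5 ← R5 + 35/2·R1.
R2 ← R2 / (-108/17).
R1 ← R1 − 8/17·R2.
R3 ← R3 − 3/17·R2.
R4 ← R4 − 194/17·R2.
R5 ← R5 + 213/34·R2.
R3 ← R3 / (-391/36).
R1 ← R1 + 62/27·R3.
R2 ← R2 − 419/108·R3.
R4 ← R4 + 3061/54·R3.
R5 ← R5 + 391/72·R3.
R4 ← R4 / (133031/1173).
R1 ← R1 − 5504/1173·R4.
R2 ← R2 + 8618/1173·R4.
R3 ← R3 − 244/391·R4.
Row 5 reduces to 0 = -1, a contradiction. The system is inconsistent.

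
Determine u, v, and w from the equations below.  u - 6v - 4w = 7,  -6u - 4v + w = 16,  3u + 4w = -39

Row-reduce the augmented matrix:
R2 ← R2 + 6·R1.
R3 ← R3 − 3·R1.
R2 ← R2 / (-40).
R1 ← R1 + 6·R2.
R3 ← R3 − 18·R2.
R3 ← R3 / (113/20).
R1 ← R1 + 11/20·R3.
R2 ← R2 − 23/40·R3.
Reading off the reduced rows gives u = -5, v = 2, w = -6.

u = -5, v = 2, w = -6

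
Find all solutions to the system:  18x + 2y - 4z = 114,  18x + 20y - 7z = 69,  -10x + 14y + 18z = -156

x = 6, y = -3, z = -3

Row-reduce the augmented matrix:
R1 ← R1 / (18).
R2 ← R2 − 18·R1.
R3 ← R3 + 10·R1.
R2 ← R2 / (18).
R1 ← R1 − 1/9·R2.
R3 ← R3 − 136/9·R2.
R3 ← R3 / (494/27).
R1 ← R1 + 11/54·R3.
R2 ← R2 + 1/6·R3.
Reading off the reduced rows gives x = 6, y = -3, z = -3.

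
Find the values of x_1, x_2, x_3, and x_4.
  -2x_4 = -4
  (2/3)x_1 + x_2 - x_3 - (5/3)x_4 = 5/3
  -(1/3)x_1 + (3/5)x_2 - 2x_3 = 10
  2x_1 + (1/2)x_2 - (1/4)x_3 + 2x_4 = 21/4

x_1 = 0, x_2 = 0, x_3 = -5, x_4 = 2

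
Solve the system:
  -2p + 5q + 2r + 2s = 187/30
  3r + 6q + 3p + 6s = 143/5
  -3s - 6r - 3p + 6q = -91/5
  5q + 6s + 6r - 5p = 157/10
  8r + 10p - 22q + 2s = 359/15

Row-reduce the augmented matrix:
R1 ← R1 / (-2).
R2 ← R2 − 3·R1.
R3 ← R3 + 3·R1.
R4 ← R4 + 5·R1.
R5 ← R5 − 10·R1.
R2 ← R2 / (27/2).
R1 ← R1 + 5/2·R2.
R3 ← R3 + 3/2·R2.
R4 ← R4 + 15/2·R2.
R5 ← R5 − 3·R2.
R3 ← R3 / (-25/3).
R1 ← R1 − 1/9·R3.
R2 ← R2 − 4/9·R3.
R4 ← R4 − 13/3·R3.
R5 ← R5 − 50/3·R3.
R4 ← R4 / (17/5).
R1 ← R1 − 3/5·R4.
R2 ← R2 − 2/5·R4.
R3 ← R3 − 3/5·R4.
R5 reduces to 0 = 0, so the extra equation is consistent.
Reading off the reduced rows gives p = 2, q = 1/2, r = 6/5, s = 8/3.

p = 2, q = 1/2, r = 6/5, s = 8/3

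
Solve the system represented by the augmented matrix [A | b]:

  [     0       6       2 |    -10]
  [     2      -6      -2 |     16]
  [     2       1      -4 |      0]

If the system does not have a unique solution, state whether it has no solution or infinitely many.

x_1 = 3, x_2 = -2, x_3 = 1

Row-reduce the augmented matrix:
Swap R1 and R2.
R1 ← R1 / (2).
R3 ← R3 − 2·R1.
R2 ← R2 / (6).
R1 ← R1 + 3·R2.
R3 ← R3 − 7·R2.
R3 ← R3 / (-13/3).
R2 ← R2 − 1/3·R3.
Reading off the reduced rows gives x_1 = 3, x_2 = -2, x_3 = 1.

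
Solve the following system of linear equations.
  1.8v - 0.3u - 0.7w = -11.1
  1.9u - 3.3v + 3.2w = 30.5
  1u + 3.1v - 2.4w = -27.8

Row-reduce the augmented matrix:
R1 ← R1 / (-3/10).
R2 ← R2 − 19/10·R1.
R3 ← R3 − 1·R1.
R2 ← R2 / (81/10).
R1 ← R1 + 6·R2.
R3 ← R3 − 91/10·R2.
R3 ← R3 / (-1627/486).
R1 ← R1 − 115/81·R3.
R2 ← R2 + 37/243·R3.
Reading off the reduced rows gives u = -1, v = -4, w = 6.

u = -1, v = -4, w = 6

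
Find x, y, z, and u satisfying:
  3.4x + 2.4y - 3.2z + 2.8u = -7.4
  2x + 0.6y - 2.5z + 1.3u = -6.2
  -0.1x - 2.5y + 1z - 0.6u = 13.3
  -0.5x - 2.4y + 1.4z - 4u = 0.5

Row-reduce the augmented matrix:
R1 ← R1 / (17/5).
R2 ← R2 − 2·R1.
R3 ← R3 + 1/10·R1.
R4 ← R4 + 1/2·R1.
R2 ← R2 / (-69/85).
R1 ← R1 − 12/17·R2.
R3 ← R3 + 413/170·R2.
R4 ← R4 + 174/85·R2.
R3 ← R3 / (1267/460).
R1 ← R1 + 34/23·R3.
R2 ← R2 − 35/46·R3.
R4 ← R4 − 286/115·R3.
R4 ← R4 / (-60502/19005).
R1 ← R1 − 3046/3801·R4.
R2 ← R2 − 154/543·R4.
R3 ← R3 − 719/3801·R4.
Reading off the reduced rows gives x = 3, y = -4, z = 6, u = 4.

x = 3, y = -4, z = 6, u = 4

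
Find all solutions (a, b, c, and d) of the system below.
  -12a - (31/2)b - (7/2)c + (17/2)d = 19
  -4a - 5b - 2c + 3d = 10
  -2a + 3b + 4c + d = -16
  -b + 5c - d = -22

infinitely many solutions

Row-reduce:
R1 ← R1 / (-12).
R2 ← R2 + 4·R1.
R3 ← R3 + 2·R1.
R2 ← R2 / (1/6).
R1 ← R1 − 31/24·R2.
R3 ← R3 − 67/12·R2.
R4 ← R4 + 1·R2.
R3 ← R3 / (65/2).
R1 ← R1 − 27/4·R3.
R2 ← R2 + 5·R3.
Rank is 3 with 4 unknowns, leaving d free.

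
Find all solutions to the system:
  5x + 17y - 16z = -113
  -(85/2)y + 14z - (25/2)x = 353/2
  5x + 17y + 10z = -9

Row-reduce:
R1 ← R1 / (5).
R2 ← R2 + 25/2·R1.
R3 ← R3 − 5·R1.
R2 ← R2 / (-26).
R1 ← R1 + 16/5·R2.
R3 ← R3 − 26·R2.
Row 3 reduces to 0 = -2, a contradiction. The system is inconsistent.

no solution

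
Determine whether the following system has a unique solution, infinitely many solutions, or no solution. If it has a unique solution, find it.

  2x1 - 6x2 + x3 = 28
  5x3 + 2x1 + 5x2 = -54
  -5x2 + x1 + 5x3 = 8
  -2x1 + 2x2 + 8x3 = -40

Row-reduce the augmented matrix:
R1 ← R1 / (2).
R2 ← R2 − 2·R1.
R3 ← R3 − 1·R1.
R4 ← R4 + 2·R1.
R2 ← R2 / (11).
R1 ← R1 + 3·R2.
R3 ← R3 + 2·R2.
R4 ← R4 + 4·R2.
R3 ← R3 / (115/22).
R1 ← R1 − 35/22·R3.
R2 ← R2 − 4/11·R3.
R4 ← R4 − 115/11·R3.
R4 reduces to 0 = 0, so the extra equation is consistent.
Reading off the reduced rows gives x1 = -2, x2 = -6, x3 = -4.

x1 = -2, x2 = -6, x3 = -4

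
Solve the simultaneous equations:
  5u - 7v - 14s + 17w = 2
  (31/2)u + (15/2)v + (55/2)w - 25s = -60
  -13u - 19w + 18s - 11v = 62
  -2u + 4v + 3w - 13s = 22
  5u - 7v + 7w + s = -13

no solution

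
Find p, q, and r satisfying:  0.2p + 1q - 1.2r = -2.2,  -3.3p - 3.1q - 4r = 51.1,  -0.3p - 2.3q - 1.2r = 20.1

p = -5, q = -6, r = -4

Row-reduce the augmented matrix:
R1 ← R1 / (1/5).
R2 ← R2 + 33/10·R1.
R3 ← R3 + 3/10·R1.
R2 ← R2 / (67/5).
R1 ← R1 − 5·R2.
R3 ← R3 + 4/5·R2.
R3 ← R3 / (-1481/335).
R1 ← R1 − 193/67·R3.
R2 ← R2 + 119/67·R3.
Reading off the reduced rows gives p = -5, q = -6, r = -4.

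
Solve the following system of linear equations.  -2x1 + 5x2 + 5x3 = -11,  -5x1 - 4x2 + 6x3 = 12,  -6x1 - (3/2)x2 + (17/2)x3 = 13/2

infinitely many solutions

Row-reduce:
R1 ← R1 / (-2).
R2 ← R2 + 5·R1.
R3 ← R3 + 6·R1.
R2 ← R2 / (-33/2).
R1 ← R1 + 5/2·R2.
R3 ← R3 + 33/2·R2.
Rank is 2 with 3 unknowns, leaving x3 free.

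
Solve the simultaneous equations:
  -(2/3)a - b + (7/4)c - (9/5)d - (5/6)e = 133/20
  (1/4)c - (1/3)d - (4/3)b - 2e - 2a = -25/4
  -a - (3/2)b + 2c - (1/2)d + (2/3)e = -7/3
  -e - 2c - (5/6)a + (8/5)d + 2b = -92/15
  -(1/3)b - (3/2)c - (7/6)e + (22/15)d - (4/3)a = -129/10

infinitely many solutions

Row-reduce:
R1 ← R1 / (-2/3).
R2 ← R2 + 2·R1.
R3 ← R3 + 1·R1.
R4 ← R4 + 5/6·R1.
R5 ← R5 + 4/3·R1.
R2 ← R2 / (5/3).
R1 ← R1 − 3/2·R2.
R4 ← R4 − 13/4·R2.
R5 ← R5 − 5/3·R2.
R3 ← R3 / (-5/8).
R1 ← R1 − 15/8·R3.
R2 ← R2 + 3·R3.
R4 ← R4 − 89/16·R3.
R4 ← R4 / (271/20).
R1 ← R1 − 237/50·R4.
R2 ← R2 + 188/25·R4.
R3 ← R3 + 88/25·R4.
Rank is 4 with 5 unknowns, leaving e free.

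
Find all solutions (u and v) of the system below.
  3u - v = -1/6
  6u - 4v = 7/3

Row-reduce the augmented matrix:
R1 ← R1 / (3).
R2 ← R2 − 6·R1.
R2 ← R2 / (-2).
R1 ← R1 + 1/3·R2.
Reading off the reduced rows gives u = -1/2, v = -4/3.

u = -1/2, v = -4/3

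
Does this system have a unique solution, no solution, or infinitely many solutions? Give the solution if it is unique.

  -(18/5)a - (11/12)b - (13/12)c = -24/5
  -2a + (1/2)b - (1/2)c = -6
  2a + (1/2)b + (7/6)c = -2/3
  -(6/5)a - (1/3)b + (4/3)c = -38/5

Row-reduce:
R1 ← R1 / (-18/5).
R2 ← R2 + 2·R1.
R3 ← R3 − 2·R1.
R4 ← R4 + 6/5·R1.
R2 ← R2 / (109/108).
R1 ← R1 − 55/216·R2.
R3 ← R3 + 1/108·R2.
R4 ← R4 + 1/36·R2.
R3 ← R3 / (185/327).
R1 ← R1 − 30/109·R3.
R2 ← R2 − 11/109·R3.
R4 ← R4 − 185/109·R3.
Row 4 reduces to 0 = 4, a contradiction. The system is inconsistent.

no solution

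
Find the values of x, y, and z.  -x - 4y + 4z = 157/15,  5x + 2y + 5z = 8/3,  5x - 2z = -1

x = 1/5, y = -5/3, z = 1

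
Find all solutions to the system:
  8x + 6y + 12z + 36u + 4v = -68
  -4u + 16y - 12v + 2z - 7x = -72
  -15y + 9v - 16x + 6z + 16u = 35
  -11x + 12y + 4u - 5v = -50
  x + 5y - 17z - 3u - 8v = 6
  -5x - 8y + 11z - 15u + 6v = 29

no solution

Row-reduce:
R1 ← R1 / (8).
R2 ← R2 + 7·R1.
R3 ← R3 + 16·R1.
R4 ← R4 + 11·R1.
R5 ← R5 − 1·R1.
R6 ← R6 + 5·R1.
R2 ← R2 / (85/4).
R1 ← R1 − 3/4·R2.
R3 ← R3 + 3·R2.
R4 ← R4 − 81/4·R2.
R5 ← R5 − 17/4·R2.
R6 ← R6 + 17/4·R2.
R3 ← R3 / (540/17).
R1 ← R1 − 18/17·R3.
R2 ← R2 − 10/17·R3.
R4 ← R4 − 78/17·R3.
R5 ← R5 + 21·R3.
R6 ← R6 − 21·R3.
R4 ← R4 / (631/45).
R1 ← R1 − 7/15·R4.
R2 ← R2 + 11/27·R4.
R3 ← R3 − 781/270·R4.
R5 ← R5 − 4297/90·R4.
R6 ← R6 + 4297/90·R4.
R5 ← R5 / (-56367/3155).
R1 ← R1 − 199/3155·R5.
R2 ← R2 + 1606/3155·R5.
R3 ← R3 + 1017/1262·R5.
R4 ← R4 − 2843/6310·R5.
R6 ← R6 − 56367/3155·R5.
Row 6 reduces to 0 = 1, a contradiction. The system is inconsistent.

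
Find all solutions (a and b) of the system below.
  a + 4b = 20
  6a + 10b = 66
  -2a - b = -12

no solution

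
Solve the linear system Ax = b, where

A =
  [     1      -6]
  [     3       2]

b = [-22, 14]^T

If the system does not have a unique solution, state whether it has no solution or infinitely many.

From equation 1: x_1 = -22 + 6·x_2.
Substitute into equation 2 and solve: x_2 = 4.
Then x_1 = 2.

x_1 = 2, x_2 = 4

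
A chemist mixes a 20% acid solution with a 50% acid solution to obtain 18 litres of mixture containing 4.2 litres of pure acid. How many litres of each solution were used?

Let a = litres of solution A, b = litres of solution B.
  a + b = 18
  (1/5)a + (1/2)b = 21/5
Row-reduce the augmented matrix:
R2 ← R2 − 1/5·R1.
R2 ← R2 / (3/10).
R1 ← R1 − 1·R2.
Reading off the reduced rows gives a = 16, b = 2.

litres of solution A: 16, litres of solution B: 2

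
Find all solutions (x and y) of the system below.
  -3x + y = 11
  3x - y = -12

no solution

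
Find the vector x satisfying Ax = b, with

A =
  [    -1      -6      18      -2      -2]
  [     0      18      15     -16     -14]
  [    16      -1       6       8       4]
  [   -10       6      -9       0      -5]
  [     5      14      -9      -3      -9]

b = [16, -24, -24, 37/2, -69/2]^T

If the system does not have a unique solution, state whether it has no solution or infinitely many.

x_1 = -3, x_2 = 0, x_3 = 1, x_4 = 2, x_5 = 1/2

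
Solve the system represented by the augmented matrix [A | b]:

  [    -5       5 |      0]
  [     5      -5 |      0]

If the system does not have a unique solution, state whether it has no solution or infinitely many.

Row-reduce:
R1 ← R1 / (-5).
R2 ← R2 − 5·R1.
Rank is 1 with 2 unknowns, leaving x_2 free.

infinitely many solutions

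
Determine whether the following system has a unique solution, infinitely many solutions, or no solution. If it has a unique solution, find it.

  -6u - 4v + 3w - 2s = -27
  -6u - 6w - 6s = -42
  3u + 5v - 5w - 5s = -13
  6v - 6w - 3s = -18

u = 4, v = -2, w = -1, s = 4

Row-reduce the augmented matrix:
R1 ← R1 / (-6).
R2 ← R2 + 6·R1.
R3 ← R3 − 3·R1.
R2 ← R2 / (4).
R1 ← R1 − 2/3·R2.
R3 ← R3 − 3·R2.
R4 ← R4 − 6·R2.
R3 ← R3 / (13/4).
R1 ← R1 − 1·R3.
R2 ← R2 + 9/4·R3.
R4 ← R4 − 15/2·R3.
R4 ← R4 / (129/13).
R1 ← R1 − 25/13·R4.
R2 ← R2 + 40/13·R4.
R3 ← R3 + 12/13·R4.
Reading off the reduced rows gives u = 4, v = -2, w = -1, s = 4.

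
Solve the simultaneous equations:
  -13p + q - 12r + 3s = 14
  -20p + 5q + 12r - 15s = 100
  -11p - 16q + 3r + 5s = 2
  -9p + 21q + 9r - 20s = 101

no solution

Row-reduce:
R1 ← R1 / (-13).
R2 ← R2 + 20·R1.
R3 ← R3 + 11·R1.
R4 ← R4 + 9·R1.
R2 ← R2 / (45/13).
R1 ← R1 + 1/13·R2.
R3 ← R3 + 219/13·R2.
R4 ← R4 − 264/13·R2.
R3 ← R3 / (807/5).
R1 ← R1 − 8/5·R3.
R2 ← R2 − 44/5·R3.
R4 ← R4 + 807/5·R3.
Row 4 reduces to 0 = 3, a contradiction. The system is inconsistent.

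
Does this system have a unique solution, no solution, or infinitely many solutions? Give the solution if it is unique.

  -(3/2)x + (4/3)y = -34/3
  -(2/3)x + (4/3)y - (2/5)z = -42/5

Row-reduce:
R1 ← R1 / (-3/2).
R2 ← R2 + 2/3·R1.
R2 ← R2 / (20/27).
R1 ← R1 + 8/9·R2.
Rank is 2 with 3 unknowns, leaving z free.

infinitely many solutions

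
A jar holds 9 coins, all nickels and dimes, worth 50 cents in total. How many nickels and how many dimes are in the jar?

nickels: 8, dimes: 1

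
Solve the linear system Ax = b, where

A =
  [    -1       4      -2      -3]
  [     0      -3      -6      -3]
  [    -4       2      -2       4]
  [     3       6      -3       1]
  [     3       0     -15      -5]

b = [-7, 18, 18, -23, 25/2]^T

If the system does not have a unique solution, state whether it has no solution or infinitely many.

Row-reduce:
R1 ← R1 / (-1).
R3 ← R3 + 4·R1.
R4 ← R4 − 3·R1.
R5 ← R5 − 3·R1.
R2 ← R2 / (-3).
R1 ← R1 + 4·R2.
R3 ← R3 + 14·R2.
R4 ← R4 − 18·R2.
R5 ← R5 − 12·R2.
R3 ← R3 / (34).
R1 ← R1 − 10·R3.
R2 ← R2 − 2·R3.
R4 ← R4 + 45·R3.
R5 ← R5 + 45·R3.
R4 ← R4 / (233/17).
R1 ← R1 + 31/17·R4.
R2 ← R2 + 13/17·R4.
R3 ← R3 − 15/17·R4.
R5 ← R5 − 233/17·R4.
Row 5 reduces to 0 = -1/2, a contradiction. The system is inconsistent.

no solution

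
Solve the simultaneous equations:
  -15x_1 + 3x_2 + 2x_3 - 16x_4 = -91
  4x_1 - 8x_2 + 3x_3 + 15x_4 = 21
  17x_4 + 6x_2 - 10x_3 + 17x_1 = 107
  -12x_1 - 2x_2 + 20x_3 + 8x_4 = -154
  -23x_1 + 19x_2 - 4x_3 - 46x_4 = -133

Row-reduce the augmented matrix:
R1 ← R1 / (-15).
R2 ← R2 − 4·R1.
R3 ← R3 − 17·R1.
R4 ← R4 + 12·R1.
R5 ← R5 + 23·R1.
R2 ← R2 / (-36/5).
R1 ← R1 + 1/5·R2.
R3 ← R3 − 47/5·R2.
R4 ← R4 + 22/5·R2.
R5 ← R5 − 72/5·R2.
R3 ← R3 / (-337/108).
R1 ← R1 + 25/108·R3.
R2 ← R2 + 53/108·R3.
R4 ← R4 − 877/54·R3.
R4 ← R4 / (27390/337).
R1 ← R1 + 63/337·R4.
R2 ← R2 + 1185/337·R4.
R3 ← R3 + 1391/337·R4.
R5 reduces to 0 = 0, so the extra equation is consistent.
Reading off the reduced rows gives x_1 = 6, x_2 = -3, x_3 = -4, x_4 = -1.

x_1 = 6, x_2 = -3, x_3 = -4, x_4 = -1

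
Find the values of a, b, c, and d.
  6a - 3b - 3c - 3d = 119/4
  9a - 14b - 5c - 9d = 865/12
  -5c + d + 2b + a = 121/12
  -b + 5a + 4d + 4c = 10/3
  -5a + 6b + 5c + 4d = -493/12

a = 9/4, b = -11/4, c = -8/3, d = 0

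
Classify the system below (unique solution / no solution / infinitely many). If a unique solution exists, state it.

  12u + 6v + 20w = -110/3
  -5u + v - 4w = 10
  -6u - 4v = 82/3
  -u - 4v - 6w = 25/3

Row-reduce the augmented matrix:
R1 ← R1 / (12).
R2 ← R2 + 5·R1.
R3 ← R3 + 6·R1.
R4 ← R4 + 1·R1.
R2 ← R2 / (7/2).
R1 ← R1 − 1/2·R2.
R3 ← R3 + 1·R2.
R4 ← R4 + 7/2·R2.
R3 ← R3 / (236/21).
R1 ← R1 − 22/21·R3.
R2 ← R2 − 26/21·R3.
R4 reduces to 0 = 0, so the extra equation is consistent.
Reading off the reduced rows gives u = -3, v = -7/3, w = 2/3.

u = -3, v = -7/3, w = 2/3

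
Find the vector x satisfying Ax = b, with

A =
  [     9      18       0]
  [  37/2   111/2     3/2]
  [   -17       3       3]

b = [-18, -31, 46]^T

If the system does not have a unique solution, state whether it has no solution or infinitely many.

infinitely many solutions

Row-reduce:
R1 ← R1 / (9).
R2 ← R2 − 37/2·R1.
R3 ← R3 + 17·R1.
R2 ← R2 / (37/2).
R1 ← R1 − 2·R2.
R3 ← R3 − 37·R2.
Rank is 2 with 3 unknowns, leaving x_3 free.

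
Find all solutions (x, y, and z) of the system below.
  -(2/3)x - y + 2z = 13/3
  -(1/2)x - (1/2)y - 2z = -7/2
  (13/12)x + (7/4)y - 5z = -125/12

infinitely many solutions

Row-reduce:
R1 ← R1 / (-2/3).
R2 ← R2 + 1/2·R1.
R3 ← R3 − 13/12·R1.
R2 ← R2 / (1/4).
R1 ← R1 − 3/2·R2.
R3 ← R3 − 1/8·R2.
Rank is 2 with 3 unknowns, leaving z free.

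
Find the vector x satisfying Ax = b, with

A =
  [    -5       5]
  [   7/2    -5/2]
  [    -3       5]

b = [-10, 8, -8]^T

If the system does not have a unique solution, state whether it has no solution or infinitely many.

Row-reduce:
R1 ← R1 / (-5).
R2 ← R2 − 7/2·R1.
R3 ← R3 + 3·R1.
R1 ← R1 + 1·R2.
R3 ← R3 − 2·R2.
Row 3 reduces to 0 = -4, a contradiction. The system is inconsistent.

no solution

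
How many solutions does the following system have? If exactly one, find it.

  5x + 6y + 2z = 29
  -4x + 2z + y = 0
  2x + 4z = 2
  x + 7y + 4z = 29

x = 1, y = 4, z = 0

Row-reduce the augmented matrix:
R1 ← R1 / (5).
R2 ← R2 + 4·R1.
R3 ← R3 − 2·R1.
R4 ← R4 − 1·R1.
R2 ← R2 / (29/5).
R1 ← R1 − 6/5·R2.
R3 ← R3 + 12/5·R2.
R4 ← R4 − 29/5·R2.
R3 ← R3 / (136/29).
R1 ← R1 + 10/29·R3.
R2 ← R2 − 18/29·R3.
R4 reduces to 0 = 0, so the extra equation is consistent.
Reading off the reduced rows gives x = 1, y = 4, z = 0.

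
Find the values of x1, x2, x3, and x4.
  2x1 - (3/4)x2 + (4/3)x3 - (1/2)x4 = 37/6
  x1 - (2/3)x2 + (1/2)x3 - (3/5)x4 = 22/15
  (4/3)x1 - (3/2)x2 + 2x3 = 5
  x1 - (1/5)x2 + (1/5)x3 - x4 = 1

x1 = 3, x2 = 2, x3 = 2, x4 = 2

Row-reduce the augmented matrix:
R1 ← R1 / (2).
R2 ← R2 − 1·R1.
R3 ← R3 − 4/3·R1.
R4 ← R4 − 1·R1.
R2 ← R2 / (-7/24).
R1 ← R1 + 3/8·R2.
R3 ← R3 + 1·R2.
R4 ← R4 − 7/40·R2.
R3 ← R3 / (106/63).
R1 ← R1 − 37/42·R3.
R2 ← R2 − 4/7·R3.
R4 ← R4 + 17/30·R3.
R4 ← R4 / (-2351/5300).
R1 ← R1 + 639/1060·R4.
R2 ← R2 − 36/53·R4.
R3 ← R3 − 483/530·R4.
Reading off the reduced rows gives x1 = 3, x2 = 2, x3 = 2, x4 = 2.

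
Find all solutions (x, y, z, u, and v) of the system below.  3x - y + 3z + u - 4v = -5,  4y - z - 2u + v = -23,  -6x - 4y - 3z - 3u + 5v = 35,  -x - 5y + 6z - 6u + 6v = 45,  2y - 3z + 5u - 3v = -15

x = -2, y = -5, z = 2, u = 2, v = 3

Row-reduce the augmented matrix:
R1 ← R1 / (3).
R3 ← R3 + 6·R1.
R4 ← R4 + 1·R1.
R2 ← R2 / (4).
R1 ← R1 + 1/3·R2.
R3 ← R3 + 6·R2.
R4 ← R4 + 16/3·R2.
R5 ← R5 − 2·R2.
R3 ← R3 / (3/2).
R1 ← R1 − 11/12·R3.
R2 ← R2 + 1/4·R3.
R4 ← R4 − 17/3·R3.
R5 ← R5 + 5/2·R3.
R4 ← R4 / (61/9).
R1 ← R1 − 47/18·R4.
R2 ← R2 + 7/6·R4.
R3 ← R3 + 8/3·R4.
R5 ← R5 + 2/3·R4.
R5 ← R5 / (-296/61).
R1 ← R1 + 589/122·R5.
R2 ← R2 − 245/122·R5.
R3 ← R3 − 219/61·R5.
R4 ← R4 − 105/61·R5.
Reading off the reduced rows gives x = -2, y = -5, z = 2, u = 2, v = 3.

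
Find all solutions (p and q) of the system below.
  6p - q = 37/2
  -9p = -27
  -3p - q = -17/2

p = 3, q = -1/2

Row-reduce the augmented matrix:
R1 ← R1 / (6).
R2 ← R2 + 9·R1.
R3 ← R3 + 3·R1.
R2 ← R2 / (-3/2).
R1 ← R1 + 1/6·R2.
R3 ← R3 + 3/2·R2.
R3 reduces to 0 = 0, so the extra equation is consistent.
Reading off the reduced rows gives p = 3, q = -1/2.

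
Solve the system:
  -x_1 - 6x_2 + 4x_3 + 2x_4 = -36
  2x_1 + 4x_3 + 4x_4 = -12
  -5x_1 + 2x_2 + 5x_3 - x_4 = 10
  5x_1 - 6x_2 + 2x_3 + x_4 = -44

x_1 = -2, x_2 = 5, x_3 = -2, x_4 = 0

Row-reduce the augmented matrix:
R1 ← R1 / (-1).
R2 ← R2 − 2·R1.
R3 ← R3 + 5·R1.
R4 ← R4 − 5·R1.
R2 ← R2 / (-12).
R1 ← R1 − 6·R2.
R3 ← R3 − 32·R2.
R4 ← R4 + 36·R2.
R3 ← R3 / (17).
R1 ← R1 − 2·R3.
R2 ← R2 + 1·R3.
R4 ← R4 + 14·R3.
R4 ← R4 / (-229/51).
R1 ← R1 − 40/51·R4.
R2 ← R2 + 1/17·R4.
R3 ← R3 − 31/51·R4.
Reading off the reduced rows gives x_1 = -2, x_2 = 5, x_3 = -2, x_4 = 0.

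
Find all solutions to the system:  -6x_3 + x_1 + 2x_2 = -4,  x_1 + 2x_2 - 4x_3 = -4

Row-reduce:
R2 ← R2 − 1·R1.
R2 ← R2 / (2).
R1 ← R1 + 6·R2.
Rank is 2 with 3 unknowns, leaving x_2 free.

infinitely many solutions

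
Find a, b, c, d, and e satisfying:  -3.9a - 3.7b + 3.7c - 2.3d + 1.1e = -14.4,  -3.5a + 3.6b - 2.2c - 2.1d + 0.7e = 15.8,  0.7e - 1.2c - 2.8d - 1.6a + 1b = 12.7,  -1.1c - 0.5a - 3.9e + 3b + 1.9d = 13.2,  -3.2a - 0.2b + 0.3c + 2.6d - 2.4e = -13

a = 2, b = 4, c = 0, d = -5, e = -3

Row-reduce the augmented matrix:
R1 ← R1 / (-39/10).
R2 ← R2 + 7/2·R1.
R3 ← R3 + 8/5·R1.
R4 ← R4 + 1/2·R1.
R5 ← R5 + 16/5·R1.
R2 ← R2 / (2699/390).
R1 ← R1 − 37/39·R2.
R3 ← R3 − 491/195·R2.
R4 ← R4 − 271/78·R2.
R5 ← R5 − 553/195·R2.
R3 ← R3 / (-9573/13495).
R1 ← R1 + 518/2699·R3.
R2 ← R2 + 2153/2699·R3.
R4 ← R4 − 32311/26990·R3.
R5 ← R5 + 2557/5398·R3.
R4 ← R4 / (-14327/15955).
R1 ← R1 − 3489/3191·R4.
R2 ← R2 − 6598/3191·R4.
R3 ← R3 − 8292/3191·R4.
R5 ← R5 − 91467/15955·R4.
R5 ← R5 / (-10527637/429810).
R1 ← R1 + 749137/171924·R5.
R2 ← R2 + 345533/42981·R5.
R3 ← R3 + 863903/85962·R5.
R4 ← R4 − 631967/171924·R5.
Reading off the reduced rows gives a = 2, b = 4, c = 0, d = -5, e = -3.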